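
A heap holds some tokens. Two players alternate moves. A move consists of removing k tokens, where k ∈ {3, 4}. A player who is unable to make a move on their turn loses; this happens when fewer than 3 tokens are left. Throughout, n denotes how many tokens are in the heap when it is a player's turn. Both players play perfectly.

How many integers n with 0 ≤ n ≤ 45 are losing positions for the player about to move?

21

Compute win/loss labels from the base case upward. A position with no move is L. Any other position is W if it can reach an L in one move, else L.
n=0: no move → L
n=1: no move → L
n=2: no move → L
n=3: →0(L), so W
n=4: →1(L), so W
n=5: →2(L), so W
n=6: →2(L), so W
n=7: →4(W), 3(W) — all W, so L
n=8: →5(W), 4(W) — all W, so L
n=9: →6(W), 5(W) — all W, so L
n=10: →7(L), so W
n=11: →8(L), so W
n=12: →9(L), so W
n=13: →9(L), so W
n=14: →11(W), 10(W) — all W, so L
n=15: →12(W), 11(W) — all W, so L
n=16: →13(W), 12(W) — all W, so L
n=17: →14(L), so W
n=18: →15(L), so W
n=19: →16(L), so W
n=20: →16(L), so W
n=21: →18(W), 17(W) — all W, so L
n=22: →19(W), 18(W) — all W, so L
n=23: →20(W), 19(W) — all W, so L
n=24: →21(L), so W
n=25: →22(L), so W
n=26: →23(L), so W
n=27: →23(L), so W
n=28: →25(W), 24(W) — all W, so L
n=29: →26(W), 25(W) — all W, so L
n=30: →27(W), 26(W) — all W, so L
n=31: →28(L), so W
n=32: →29(L), so W
n=33: →30(L), so W
n=34: →30(L), so W
n=35: →32(W), 31(W) — all W, so L
n=36: →33(W), 32(W) — all W, so L
n=37: →34(W), 33(W) — all W, so L
n=38: →35(L), so W
n=39: →36(L), so W
n=40: →37(L), so W
n=41: →37(L), so W
n=42: →39(W), 38(W) — all W, so L
n=43: →40(W), 39(W) — all W, so L
n=44: →41(W), 40(W) — all W, so L
n=45: →42(L), so W
L entries with 0 ≤ n ≤ 45: n = 0, 1, 2, 7, 8, 9, 14, 15, 16, 21, 22, 23, 28, 29, 30, 35, 36, 37, 42, 43, 44; that makes 21.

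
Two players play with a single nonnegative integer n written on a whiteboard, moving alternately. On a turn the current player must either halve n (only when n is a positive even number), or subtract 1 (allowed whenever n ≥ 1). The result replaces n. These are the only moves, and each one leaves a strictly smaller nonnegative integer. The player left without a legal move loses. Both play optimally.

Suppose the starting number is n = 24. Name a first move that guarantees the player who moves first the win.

Move to 23.

Label each position W (a win for the player to move) or L (a loss). A position with no legal move is L; any other position is W exactly when some move reaches an L, and L when every move reaches a W.
n=0: no move → L
n=1: can move to 0, which is L ⇒ W
n=2: the only move is to 1(W), a W ⇒ L
n=3: can move to 2, which is L ⇒ W
n=4: can move to 2, which is L ⇒ W
n=5: the only move is to 4(W), a W ⇒ L
n=6: can move to 5, which is L ⇒ W
n=7: the only move is to 6(W), a W ⇒ L
n=8: can move to 7, which is L ⇒ W
n=9: the only move is to 8(W), a W ⇒ L
n=10: can move to 5, which is L ⇒ W
n=11: the only move is to 10(W), a W ⇒ L
n=12: can move to 11, which is L ⇒ W
n=13: the only move is to 12(W), a W ⇒ L
n=14: can move to 7, which is L ⇒ W
n=15: the only move is to 14(W), a W ⇒ L
n=16: can move to 15, which is L ⇒ W
n=17: the only move is to 16(W), a W ⇒ L
n=18: can move to 9, which is L ⇒ W
n=19: the only move is to 18(W), a W ⇒ L
n=20: can move to 19, which is L ⇒ W
n=21: the only move is to 20(W), a W ⇒ L
n=22: can move to 11, which is L ⇒ W
n=23: the only move is to 22(W), a W ⇒ L
n=24: can move to 23, which is L ⇒ W
From 24, the L positions reachable in one move are: 23.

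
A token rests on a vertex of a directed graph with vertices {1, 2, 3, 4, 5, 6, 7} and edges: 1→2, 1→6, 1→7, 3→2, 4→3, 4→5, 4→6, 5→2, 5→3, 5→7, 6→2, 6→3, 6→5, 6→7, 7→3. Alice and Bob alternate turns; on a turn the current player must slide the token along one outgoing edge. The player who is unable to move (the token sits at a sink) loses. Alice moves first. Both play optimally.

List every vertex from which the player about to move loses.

2, 4, 7

Positions with no move are L. A position that does have a move is losing for the player to move precisely when every available move leads to a winning position for the opponent. Fill in the labels:
Every edge goes from a vertex to one that appears earlier in the order 2, 3, 7, 5, 6, 4, 1, so processing vertices in that order labels each vertex after all of its successors.
2: no outgoing edge → L
3: W (go to 2, an L position)
7: L (sole option 3(W) is W)
5: W (go to 7, an L position)
6: W (go to 7, an L position)
4: L (options 6(W), 5(W), 3(W) are all W)
1: W (go to 7, an L position)
The losing starting vertices are exactly the entries labelled L in this table (3 of them).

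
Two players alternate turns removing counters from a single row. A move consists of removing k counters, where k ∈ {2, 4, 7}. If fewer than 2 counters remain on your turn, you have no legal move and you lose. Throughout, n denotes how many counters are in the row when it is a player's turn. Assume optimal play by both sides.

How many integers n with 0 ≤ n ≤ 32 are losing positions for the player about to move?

Build the W/L table. Terminal = L. A non-terminal position is W if it has a move to some L; otherwise it is L.
n=0: no move → L
n=1: no move → L
n=2: W (go to 0, an L position)
n=3: W (go to 1, an L position)
n=4: W (go to 0, an L position)
n=5: W (go to 1, an L position)
n=6: L (options 4(W), 2(W) are all W)
n=7: W (go to 0, an L position)
n=8: W (go to 6, an L position)
n=9: L (options 7(W), 5(W), 2(W) are all W)
n=10: W (go to 6, an L position)
n=11: W (go to 9, an L position)
n=12: L (options 10(W), 8(W), 5(W) are all W)
n=13: W (go to 9, an L position)
n=14: W (go to 12, an L position)
n=15: L (options 13(W), 11(W), 8(W) are all W)
n=16: W (go to 12, an L position)
n=17: W (go to 15, an L position)
n=18: L (options 16(W), 14(W), 11(W) are all W)
n=19: W (go to 15, an L position)
n=20: W (go to 18, an L position)
n=21: L (options 19(W), 17(W), 14(W) are all W)
n=22: W (go to 18, an L position)
n=23: W (go to 21, an L position)
n=24: L (options 22(W), 20(W), 17(W) are all W)
n=25: W (go to 21, an L position)
n=26: W (go to 24, an L position)
n=27: L (options 25(W), 23(W), 20(W) are all W)
n=28: W (go to 24, an L position)
n=29: W (go to 27, an L position)
n=30: L (options 28(W), 26(W), 23(W) are all W)
n=31: W (go to 27, an L position)
n=32: W (go to 30, an L position)
L entries with 0 ≤ n ≤ 32: n = 0, 1, 6, 9, 12, 15, 18, 21, 24, 27, 30; that makes 11.

11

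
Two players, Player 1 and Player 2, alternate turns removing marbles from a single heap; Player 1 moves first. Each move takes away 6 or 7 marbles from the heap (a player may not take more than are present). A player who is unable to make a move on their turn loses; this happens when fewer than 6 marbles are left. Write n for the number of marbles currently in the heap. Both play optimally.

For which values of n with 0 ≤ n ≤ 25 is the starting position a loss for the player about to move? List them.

0, 1, 2, 3, 4, 5, 13, 14, 15, 16, 17, 18

Classify positions by backward induction: terminal positions (no move available) are L. From any other position, the mover wins iff some move reaches an L.
n=0: no move → L
n=1: no move → L
n=2: no move → L
n=3: no move → L
n=4: no move → L
n=5: no move → L
n=6: →0(L), so W
n=7: →1(L), so W
n=8: →2(L), so W
n=9: →3(L), so W
n=10: →4(L), so W
n=11: →5(L), so W
n=12: →5(L), so W
n=13: →7(W), 6(W) — all W, so L
n=14: →8(W), 7(W) — all W, so L
n=15: →9(W), 8(W) — all W, so L
n=16: →10(W), 9(W) — all W, so L
n=17: →11(W), 10(W) — all W, so L
n=18: →12(W), 11(W) — all W, so L
n=19: →13(L), so W
n=20: →14(L), so W
n=21: →15(L), so W
n=22: →16(L), so W
n=23: →17(L), so W
n=24: →18(L), so W
n=25: →18(L), so W
The losing starting values of n are exactly the entries labelled L in this table (12 of them).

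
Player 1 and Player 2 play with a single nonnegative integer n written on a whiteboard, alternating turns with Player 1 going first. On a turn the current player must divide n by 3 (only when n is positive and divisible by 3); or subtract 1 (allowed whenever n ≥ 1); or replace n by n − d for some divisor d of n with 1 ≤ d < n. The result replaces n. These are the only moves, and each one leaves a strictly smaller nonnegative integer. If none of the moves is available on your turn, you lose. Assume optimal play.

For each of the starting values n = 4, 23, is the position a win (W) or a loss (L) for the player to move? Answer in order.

Label each position W (a win for the player to move) or L (a loss). A position with no legal move is L; any other position is W exactly when some move reaches an L, and L when every move reaches a W.
n=0: no move → L
n=1: →0(L), so W
n=2: →1(W) only, which is W, so L
n=3: →2(L), so W
n=4: →2(L), so W
n=5: →4(W) only, which is W, so L
n=6: →2(L), so W
n=7: →6(W) only, which is W, so L
n=8: →7(L), so W
n=9: →3(W), 6(W), 8(W) — all W, so L
n=10: →5(L), so W
n=11: →10(W) only, which is W, so L
n=12: →9(L), so W
n=13: →12(W) only, which is W, so L
n=14: →7(L), so W
n=15: →5(L), so W
n=16: →8(W), 12(W), 14(W), 15(W) — all W, so L
n=17: →16(L), so W
n=18: →9(L), so W
n=19: →18(W) only, which is W, so L
n=20: →16(L), so W
n=21: →7(L), so W
n=22: →11(L), so W
n=23: →22(W) only, which is W, so L

4: W, 23: L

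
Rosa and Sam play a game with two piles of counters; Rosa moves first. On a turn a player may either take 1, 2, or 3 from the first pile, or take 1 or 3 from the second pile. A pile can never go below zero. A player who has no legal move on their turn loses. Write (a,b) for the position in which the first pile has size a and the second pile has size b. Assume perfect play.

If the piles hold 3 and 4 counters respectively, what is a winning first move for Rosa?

Positions with no move are L. A position that does have a move is losing for the player to move precisely when every available move leads to a winning position for the opponent. Fill in the labels:
No move ever increases a pile, so every position that can arise here has a ≤ 3 and b ≤ 4; it is enough to label the cells with 0 ≤ a ≤ 3 and 0 ≤ b ≤ 4.
Every move lowers a or b (never raises either), so fill the grid row by row in increasing a, and left to right within a row: each cell's successors are then already labelled.
      b=0  b=1  b=2  b=3  b=4
a=0:    L    W    L    W    L
a=1:    W    L    W    L    W
a=2:    W    W    W    W    W
a=3:    W    W    W    W    W
Cells with no legal move (terminal, hence L): (0,0).
The remaining L cells, each justified by listing all of its moves:
(0,2): →(0,1)(W) only, which is W, so L
(0,4): →(0,3)(W), (0,1)(W) — all W, so L
(1,1): →(0,1)(W), (1,0)(W) — all W, so L
(1,3): →(0,3)(W), (1,2)(W), (1,0)(W) — all W, so L
Every other cell has at least one move into one of the L cells above, so it is W.
From (3,4), the L positions reachable in one move are: (0,4).

Move to (0,4).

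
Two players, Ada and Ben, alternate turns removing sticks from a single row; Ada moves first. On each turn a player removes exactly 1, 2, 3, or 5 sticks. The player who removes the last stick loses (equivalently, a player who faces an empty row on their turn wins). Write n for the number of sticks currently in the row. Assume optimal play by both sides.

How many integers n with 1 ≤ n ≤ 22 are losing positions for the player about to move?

6

Label each position W (a win for the player to move) or L (a loss). A position with no legal move is W; any other position is W exactly when some move reaches an L, and L when every move reaches a W.
n=0: no move; the opponent has just taken the last stick and therefore loses → W
n=1: →0(W) only, which is W, so L
n=2: →1(L), so W
n=3: →1(L), so W
n=4: →1(L), so W
n=5: →4(W), 3(W), 2(W), 0(W) — all W, so L
n=6: →5(L), so W
n=7: →5(L), so W
n=8: →5(L), so W
n=9: →8(W), 7(W), 6(W), 4(W) — all W, so L
n=10: →9(L), so W
n=11: →9(L), so W
n=12: →9(L), so W
n=13: →12(W), 11(W), 10(W), 8(W) — all W, so L
n=14: →13(L), so W
n=15: →13(L), so W
n=16: →13(L), so W
n=17: →16(W), 15(W), 14(W), 12(W) — all W, so L
n=18: →17(L), so W
n=19: →17(L), so W
n=20: →17(L), so W
n=21: →20(W), 19(W), 18(W), 16(W) — all W, so L
n=22: →21(L), so W
L entries with 1 ≤ n ≤ 22 (the range starts at n=1): n = 1, 5, 9, 13, 17, 21; that makes 6.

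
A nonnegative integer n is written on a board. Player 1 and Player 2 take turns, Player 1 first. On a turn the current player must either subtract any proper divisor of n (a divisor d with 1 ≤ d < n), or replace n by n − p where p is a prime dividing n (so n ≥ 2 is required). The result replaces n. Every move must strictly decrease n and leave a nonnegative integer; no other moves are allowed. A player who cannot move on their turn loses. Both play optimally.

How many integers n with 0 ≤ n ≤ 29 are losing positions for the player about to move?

Positions with no move are L. A position that does have a move is losing for the player to move precisely when every available move leads to a winning position for the opponent. Fill in the labels:
n=0: no move → L
n=1: no move → L
n=2: W (go to 0, an L position)
n=3: W (go to 0, an L position)
n=4: L (options 2(W), 3(W) are all W)
n=5: W (go to 0, an L position)
n=6: W (go to 4, an L position)
n=7: W (go to 0, an L position)
n=8: W (go to 4, an L position)
n=9: L (options 6(W), 8(W) are all W)
n=10: W (go to 9, an L position)
n=11: W (go to 0, an L position)
n=12: W (go to 9, an L position)
n=13: W (go to 0, an L position)
n=14: L (options 7(W), 12(W), 13(W) are all W)
n=15: W (go to 14, an L position)
n=16: W (go to 14, an L position)
n=17: W (go to 0, an L position)
n=18: W (go to 9, an L position)
n=19: W (go to 0, an L position)
n=20: L (options 10(W), 15(W), 16(W), 18(W), 19(W) are all W)
n=21: W (go to 14, an L position)
n=22: W (go to 20, an L position)
n=23: W (go to 0, an L position)
n=24: W (go to 20, an L position)
n=25: W (go to 20, an L position)
n=26: L (options 13(W), 24(W), 25(W) are all W)
n=27: W (go to 26, an L position)
n=28: W (go to 14, an L position)
n=29: W (go to 0, an L position)
L entries with 0 ≤ n ≤ 29: n = 0, 1, 4, 9, 14, 20, 26; that makes 7.

7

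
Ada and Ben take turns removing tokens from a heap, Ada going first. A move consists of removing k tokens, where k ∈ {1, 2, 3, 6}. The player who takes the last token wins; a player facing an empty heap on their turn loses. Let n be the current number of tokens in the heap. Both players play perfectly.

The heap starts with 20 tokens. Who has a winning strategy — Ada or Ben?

Work bottom-up. With no move the player to move loses. Otherwise the position is W if at least one move leads to an L position for the opponent, and L if every move leads to a W.
n=0: no move → L
n=1: →0(L), so W
n=2: →0(L), so W
n=3: →0(L), so W
n=4: →3(W), 2(W), 1(W) — all W, so L
n=5: →4(L), so W
n=6: →4(L), so W
n=7: →4(L), so W
n=8: →7(W), 6(W), 5(W), 2(W) — all W, so L
n=9: →8(L), so W
n=10: →8(L), so W
n=11: →8(L), so W
n=12: →11(W), 10(W), 9(W), 6(W) — all W, so L
n=13: →12(L), so W
n=14: →12(L), so W
n=15: →12(L), so W
n=16: →15(W), 14(W), 13(W), 10(W) — all W, so L
n=17: →16(L), so W
n=18: →16(L), so W
n=19: →16(L), so W
n=20: →19(W), 18(W), 17(W), 14(W) — all W, so L
Every move from 20 reaches a W position, so the mover loses.

Ben wins.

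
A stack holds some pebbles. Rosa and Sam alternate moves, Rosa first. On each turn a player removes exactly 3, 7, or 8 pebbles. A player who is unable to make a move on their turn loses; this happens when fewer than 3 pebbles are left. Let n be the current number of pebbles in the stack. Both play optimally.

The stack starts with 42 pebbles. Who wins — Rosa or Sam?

Sam wins.

Build the W/L table. Terminal = L. A non-terminal position is W if it has a move to some L; otherwise it is L.
n=0: no move → L
n=1: no move → L
n=2: no move → L
n=3: can move to 0, which is L ⇒ W
n=4: can move to 1, which is L ⇒ W
n=5: can move to 2, which is L ⇒ W
n=6: the only move is to 3(W), a W ⇒ L
n=7: can move to 0, which is L ⇒ W
n=8: can move to 1, which is L ⇒ W
n=9: can move to 6, which is L ⇒ W
n=10: can move to 2, which is L ⇒ W
n=11: moves to 8(W), 4(W), 3(W); every one is W ⇒ L
n=12: moves to 9(W), 5(W), 4(W); every one is W ⇒ L
n=13: can move to 6, which is L ⇒ W
n=14: can move to 11, which is L ⇒ W
n=15: can move to 12, which is L ⇒ W
n=16: moves to 13(W), 9(W), 8(W); every one is W ⇒ L
n=17: moves to 14(W), 10(W), 9(W); every one is W ⇒ L
n=18: can move to 11, which is L ⇒ W
n=19: can move to 16, which is L ⇒ W
n=20: can move to 17, which is L ⇒ W
n=21: moves to 18(W), 14(W), 13(W); every one is W ⇒ L
n=22: moves to 19(W), 15(W), 14(W); every one is W ⇒ L
n=23: can move to 16, which is L ⇒ W
n=24: can move to 21, which is L ⇒ W
n=25: can move to 22, which is L ⇒ W
n=26: moves to 23(W), 19(W), 18(W); every one is W ⇒ L
n=27: moves to 24(W), 20(W), 19(W); every one is W ⇒ L
n=28: can move to 21, which is L ⇒ W
n=29: can move to 26, which is L ⇒ W
n=30: can move to 27, which is L ⇒ W
n=31: moves to 28(W), 24(W), 23(W); every one is W ⇒ L
n=32: moves to 29(W), 25(W), 24(W); every one is W ⇒ L
n=33: can move to 26, which is L ⇒ W
n=34: can move to 31, which is L ⇒ W
n=35: can move to 32, which is L ⇒ W
n=36: moves to 33(W), 29(W), 28(W); every one is W ⇒ L
n=37: moves to 34(W), 30(W), 29(W); every one is W ⇒ L
n=38: can move to 31, which is L ⇒ W
n=39: can move to 36, which is L ⇒ W
n=40: can move to 37, which is L ⇒ W
n=41: moves to 38(W), 34(W), 33(W); every one is W ⇒ L
n=42: moves to 39(W), 35(W), 34(W); every one is W ⇒ L
The starting position 42 is L: whatever Rosa does, the opponent receives a W position.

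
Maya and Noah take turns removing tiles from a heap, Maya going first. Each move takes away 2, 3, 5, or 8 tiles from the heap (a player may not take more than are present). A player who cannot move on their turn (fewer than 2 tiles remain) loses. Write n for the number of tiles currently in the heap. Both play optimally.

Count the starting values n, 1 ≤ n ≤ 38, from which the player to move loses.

9

Label each position W (a win for the player to move) or L (a loss). A position with no legal move is L; any other position is W exactly when some move reaches an L, and L when every move reaches a W.
n=0: no move → L
n=1: no move → L
n=2: can move to 0, which is L ⇒ W
n=3: can move to 1, which is L ⇒ W
n=4: can move to 1, which is L ⇒ W
n=5: can move to 0, which is L ⇒ W
n=6: can move to 1, which is L ⇒ W
n=7: moves to 5(W), 4(W), 2(W); every one is W ⇒ L
n=8: can move to 0, which is L ⇒ W
n=9: can move to 7, which is L ⇒ W
n=10: can move to 7, which is L ⇒ W
n=11: moves to 9(W), 8(W), 6(W), 3(W); every one is W ⇒ L
n=12: can move to 7, which is L ⇒ W
n=13: can move to 11, which is L ⇒ W
n=14: can move to 11, which is L ⇒ W
n=15: can move to 7, which is L ⇒ W
n=16: can move to 11, which is L ⇒ W
n=17: moves to 15(W), 14(W), 12(W), 9(W); every one is W ⇒ L
n=18: moves to 16(W), 15(W), 13(W), 10(W); every one is W ⇒ L
n=19: can move to 17, which is L ⇒ W
n=20: can move to 18, which is L ⇒ W
n=21: can move to 18, which is L ⇒ W
n=22: can move to 17, which is L ⇒ W
n=23: can move to 18, which is L ⇒ W
n=24: moves to 22(W), 21(W), 19(W), 16(W); every one is W ⇒ L
n=25: can move to 17, which is L ⇒ W
n=26: can move to 24, which is L ⇒ W
n=27: can move to 24, which is L ⇒ W
n=28: moves to 26(W), 25(W), 23(W), 20(W); every one is W ⇒ L
n=29: can move to 24, which is L ⇒ W
n=30: can move to 28, which is L ⇒ W
n=31: can move to 28, which is L ⇒ W
n=32: can move to 24, which is L ⇒ W
n=33: can move to 28, which is L ⇒ W
n=34: moves to 32(W), 31(W), 29(W), 26(W); every one is W ⇒ L
n=35: moves to 33(W), 32(W), 30(W), 27(W); every one is W ⇒ L
n=36: can move to 34, which is L ⇒ W
n=37: can move to 35, which is L ⇒ W
n=38: can move to 35, which is L ⇒ W
L entries with 1 ≤ n ≤ 38 (n=0 is outside the asked range and is not counted): n = 1, 7, 11, 17, 18, 24, 28, 34, 35; that makes 9.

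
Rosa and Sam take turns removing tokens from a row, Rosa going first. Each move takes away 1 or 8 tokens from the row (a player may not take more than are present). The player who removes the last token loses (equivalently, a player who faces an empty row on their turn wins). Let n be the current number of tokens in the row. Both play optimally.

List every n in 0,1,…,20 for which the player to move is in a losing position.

Build the W/L table. Terminal = W. A non-terminal position is W if it has a move to some L; otherwise it is L.
n=0: no move; the opponent has just taken the last token and therefore loses → W
n=1: the only move is to 0(W), a W ⇒ L
n=2: can move to 1, which is L ⇒ W
n=3: the only move is to 2(W), a W ⇒ L
n=4: can move to 3, which is L ⇒ W
n=5: the only move is to 4(W), a W ⇒ L
n=6: can move to 5, which is L ⇒ W
n=7: the only move is to 6(W), a W ⇒ L
n=8: can move to 7, which is L ⇒ W
n=9: can move to 1, which is L ⇒ W
n=10: moves to 9(W), 2(W); every one is W ⇒ L
n=11: can move to 10, which is L ⇒ W
n=12: moves to 11(W), 4(W); every one is W ⇒ L
n=13: can move to 12, which is L ⇒ W
n=14: moves to 13(W), 6(W); every one is W ⇒ L
n=15: can move to 14, which is L ⇒ W
n=16: moves to 15(W), 8(W); every one is W ⇒ L
n=17: can move to 16, which is L ⇒ W
n=18: can move to 10, which is L ⇒ W
n=19: moves to 18(W), 11(W); every one is W ⇒ L
n=20: can move to 19, which is L ⇒ W
Reading off the rows marked L gives the requested list; there are 9 such values of n.

1, 3, 5, 7, 10, 12, 14, 16, 19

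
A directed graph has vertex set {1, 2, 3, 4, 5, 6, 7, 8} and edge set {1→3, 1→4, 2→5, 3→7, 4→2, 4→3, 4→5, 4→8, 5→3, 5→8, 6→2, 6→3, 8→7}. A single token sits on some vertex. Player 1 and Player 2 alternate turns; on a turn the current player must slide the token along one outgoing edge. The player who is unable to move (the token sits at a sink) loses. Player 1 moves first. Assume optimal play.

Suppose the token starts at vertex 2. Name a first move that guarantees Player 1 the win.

Move to 5.

Compute win/loss labels from the base case upward. A position with no move is L. Any other position is W if it can reach an L in one move, else L.
Every edge goes from a vertex to one that appears earlier in the order 7, 3, 8, 5, 2, 6, 4, 1, so processing vertices in that order labels each vertex after all of its successors.
7: no outgoing edge → L
3: reaches L-position 7 → W
8: reaches L-position 7 → W
5: only reaches 8(W), 3(W), all W → L
2: reaches L-position 5 → W
6: only reaches 2(W), 3(W), all W → L
4: reaches L-position 5 → W
1: only reaches 4(W), 3(W), all W → L
From 2, the L positions reachable in one move are: 5.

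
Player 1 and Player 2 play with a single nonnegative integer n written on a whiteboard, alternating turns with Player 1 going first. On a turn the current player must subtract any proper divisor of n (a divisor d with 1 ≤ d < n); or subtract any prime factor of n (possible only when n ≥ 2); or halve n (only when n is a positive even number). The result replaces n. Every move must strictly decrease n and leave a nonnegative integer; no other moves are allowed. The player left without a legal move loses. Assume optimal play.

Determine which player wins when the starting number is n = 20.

Positions with no move are L. A position that does have a move is losing for the player to move precisely when every available move leads to a winning position for the opponent. Fill in the labels:
n=0: no move → L
n=1: no move → L
n=2: W (go to 0, an L position)
n=3: W (go to 0, an L position)
n=4: L (options 2(W), 3(W) are all W)
n=5: W (go to 0, an L position)
n=6: W (go to 4, an L position)
n=7: W (go to 0, an L position)
n=8: W (go to 4, an L position)
n=9: L (options 6(W), 8(W) are all W)
n=10: W (go to 9, an L position)
n=11: W (go to 0, an L position)
n=12: W (go to 9, an L position)
n=13: W (go to 0, an L position)
n=14: L (options 7(W), 12(W), 13(W) are all W)
n=15: W (go to 14, an L position)
n=16: W (go to 14, an L position)
n=17: W (go to 0, an L position)
n=18: W (go to 9, an L position)
n=19: W (go to 0, an L position)
n=20: L (options 10(W), 15(W), 16(W), 18(W), 19(W) are all W)
The starting position 20 is L: whatever Player 1 does, the opponent receives a W position.

Player 2 wins.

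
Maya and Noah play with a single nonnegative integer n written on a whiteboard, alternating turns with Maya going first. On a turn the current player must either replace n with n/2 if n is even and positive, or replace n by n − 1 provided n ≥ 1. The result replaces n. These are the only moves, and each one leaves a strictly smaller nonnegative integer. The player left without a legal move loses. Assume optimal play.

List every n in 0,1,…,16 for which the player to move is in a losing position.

Compute win/loss labels from the base case upward. A position with no move is L. Any other position is W if it can reach an L in one move, else L.
n=0: no move → L
n=1: reaches L-position 0 → W
n=2: only reaches 1(W), which is W → L
n=3: reaches L-position 2 → W
n=4: reaches L-position 2 → W
n=5: only reaches 4(W), which is W → L
n=6: reaches L-position 5 → W
n=7: only reaches 6(W), which is W → L
n=8: reaches L-position 7 → W
n=9: only reaches 8(W), which is W → L
n=10: reaches L-position 5 → W
n=11: only reaches 10(W), which is W → L
n=12: reaches L-position 11 → W
n=13: only reaches 12(W), which is W → L
n=14: reaches L-position 7 → W
n=15: only reaches 14(W), which is W → L
n=16: reaches L-position 15 → W
The losing starting values of n are exactly the entries labelled L in this table (8 of them).

0, 2, 5, 7, 9, 11, 13, 15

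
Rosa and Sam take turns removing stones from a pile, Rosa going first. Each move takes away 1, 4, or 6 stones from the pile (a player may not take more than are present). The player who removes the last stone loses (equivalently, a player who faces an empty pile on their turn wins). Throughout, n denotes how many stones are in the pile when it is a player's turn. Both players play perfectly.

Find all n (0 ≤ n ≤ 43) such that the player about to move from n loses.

1, 3, 6, 8, 11, 13, 16, 18, 21, 23, 26, 28, 31, 33, 36, 38, 41, 43

Label each position W (a win for the player to move) or L (a loss). A position with no legal move is W; any other position is W exactly when some move reaches an L, and L when every move reaches a W.
n=0: no move; the opponent has just taken the last stone and therefore loses → W
n=1: L (sole option 0(W) is W)
n=2: W (go to 1, an L position)
n=3: L (sole option 2(W) is W)
n=4: W (go to 3, an L position)
n=5: W (go to 1, an L position)
n=6: L (options 5(W), 2(W), 0(W) are all W)
n=7: W (go to 6, an L position)
n=8: L (options 7(W), 4(W), 2(W) are all W)
n=9: W (go to 8, an L position)
n=10: W (go to 6, an L position)
n=11: L (options 10(W), 7(W), 5(W) are all W)
n=12: W (go to 11, an L position)
n=13: L (options 12(W), 9(W), 7(W) are all W)
n=14: W (go to 13, an L position)
n=15: W (go to 11, an L position)
n=16: L (options 15(W), 12(W), 10(W) are all W)
n=17: W (go to 16, an L position)
n=18: L (options 17(W), 14(W), 12(W) are all W)
n=19: W (go to 18, an L position)
n=20: W (go to 16, an L position)
n=21: L (options 20(W), 17(W), 15(W) are all W)
n=22: W (go to 21, an L position)
n=23: L (options 22(W), 19(W), 17(W) are all W)
n=24: W (go to 23, an L position)
n=25: W (go to 21, an L position)
n=26: L (options 25(W), 22(W), 20(W) are all W)
n=27: W (go to 26, an L position)
n=28: L (options 27(W), 24(W), 22(W) are all W)
n=29: W (go to 28, an L position)
n=30: W (go to 26, an L position)
n=31: L (options 30(W), 27(W), 25(W) are all W)
n=32: W (go to 31, an L position)
n=33: L (options 32(W), 29(W), 27(W) are all W)
n=34: W (go to 33, an L position)
n=35: W (go to 31, an L position)
n=36: L (options 35(W), 32(W), 30(W) are all W)
n=37: W (go to 36, an L position)
n=38: L (options 37(W), 34(W), 32(W) are all W)
n=39: W (go to 38, an L position)
n=40: W (go to 36, an L position)
n=41: L (options 40(W), 37(W), 35(W) are all W)
n=42: W (go to 41, an L position)
n=43: L (options 42(W), 39(W), 37(W) are all W)
The losing starting values of n are exactly the entries labelled L in this table (18 of them).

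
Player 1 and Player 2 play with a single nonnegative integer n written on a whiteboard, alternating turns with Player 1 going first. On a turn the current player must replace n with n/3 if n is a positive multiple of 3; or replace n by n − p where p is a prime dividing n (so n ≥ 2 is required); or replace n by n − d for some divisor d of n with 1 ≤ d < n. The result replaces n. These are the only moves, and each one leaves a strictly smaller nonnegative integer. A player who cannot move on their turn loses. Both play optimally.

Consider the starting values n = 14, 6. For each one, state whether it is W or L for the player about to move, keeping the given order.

Compute win/loss labels from the base case upward. A position with no move is L. Any other position is W if it can reach an L in one move, else L.
n=0: no move → L
n=1: no move → L
n=2: W (go to 0, an L position)
n=3: W (go to 0, an L position)
n=4: L (options 2(W), 3(W) are all W)
n=5: W (go to 0, an L position)
n=6: W (go to 4, an L position)
n=7: W (go to 0, an L position)
n=8: W (go to 4, an L position)
n=9: L (options 3(W), 6(W), 8(W) are all W)
n=10: W (go to 9, an L position)
n=11: W (go to 0, an L position)
n=12: W (go to 4, an L position)
n=13: W (go to 0, an L position)
n=14: L (options 7(W), 12(W), 13(W) are all W)

14: L, 6: W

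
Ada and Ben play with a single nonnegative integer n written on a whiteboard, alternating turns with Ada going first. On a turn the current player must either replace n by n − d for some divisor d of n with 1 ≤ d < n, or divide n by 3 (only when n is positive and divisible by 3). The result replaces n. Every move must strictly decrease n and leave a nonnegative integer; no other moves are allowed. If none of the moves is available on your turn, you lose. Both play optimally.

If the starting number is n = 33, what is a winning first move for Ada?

Move to 11.

Classify positions by backward induction: terminal positions (no move available) are L. From any other position, the mover wins iff some move reaches an L.
n=0: no move → L
n=1: no move → L
n=2: →1(L), so W
n=3: →1(L), so W
n=4: →2(W), 3(W) — all W, so L
n=5: →4(L), so W
n=6: →4(L), so W
n=7: →6(W) only, which is W, so L
n=8: →4(L), so W
n=9: →3(W), 6(W), 8(W) — all W, so L
n=10: →9(L), so W
n=11: →10(W) only, which is W, so L
n=12: →4(L), so W
n=13: →12(W) only, which is W, so L
n=14: →7(L), so W
n=15: →5(W), 10(W), 12(W), 14(W) — all W, so L
n=16: →15(L), so W
n=17: →16(W) only, which is W, so L
n=18: →9(L), so W
n=19: →18(W) only, which is W, so L
n=20: →15(L), so W
n=21: →7(L), so W
n=22: →11(L), so W
n=23: →22(W) only, which is W, so L
n=24: →23(L), so W
n=25: →20(W), 24(W) — all W, so L
n=26: →13(L), so W
n=27: →9(L), so W
n=28: →14(W), 21(W), 24(W), 26(W), 27(W) — all W, so L
n=29: →28(L), so W
n=30: →15(L), so W
n=31: →30(W) only, which is W, so L
n=32: →28(L), so W
n=33: →11(L), so W
From 33, the L positions reachable in one move are: 11.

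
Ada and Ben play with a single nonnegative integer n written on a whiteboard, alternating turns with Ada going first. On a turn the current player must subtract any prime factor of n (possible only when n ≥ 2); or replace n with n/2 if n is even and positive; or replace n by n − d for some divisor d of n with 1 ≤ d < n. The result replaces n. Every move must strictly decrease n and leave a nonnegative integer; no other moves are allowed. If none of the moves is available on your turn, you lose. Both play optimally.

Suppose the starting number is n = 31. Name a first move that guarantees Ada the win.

Work bottom-up. With no move the player to move loses. Otherwise the position is W if at least one move leads to an L position for the opponent, and L if every move leads to a W.
n=0: no move → L
n=1: no move → L
n=2: →0(L), so W
n=3: →0(L), so W
n=4: →2(W), 3(W) — all W, so L
n=5: →0(L), so W
n=6: →4(L), so W
n=7: →0(L), so W
n=8: →4(L), so W
n=9: →6(W), 8(W) — all W, so L
n=10: →9(L), so W
n=11: →0(L), so W
n=12: →9(L), so W
n=13: →0(L), so W
n=14: →7(W), 12(W), 13(W) — all W, so L
n=15: →14(L), so W
n=16: →14(L), so W
n=17: →0(L), so W
n=18: →9(L), so W
n=19: →0(L), so W
n=20: →10(W), 15(W), 16(W), 18(W), 19(W) — all W, so L
n=21: →14(L), so W
n=22: →20(L), so W
n=23: →0(L), so W
n=24: →20(L), so W
n=25: →20(L), so W
n=26: →13(W), 24(W), 25(W) — all W, so L
n=27: →26(L), so W
n=28: →14(L), so W
n=29: →0(L), so W
n=30: →20(L), so W
n=31: →0(L), so W
From 31, the L positions reachable in one move are: 0.

Move to 0.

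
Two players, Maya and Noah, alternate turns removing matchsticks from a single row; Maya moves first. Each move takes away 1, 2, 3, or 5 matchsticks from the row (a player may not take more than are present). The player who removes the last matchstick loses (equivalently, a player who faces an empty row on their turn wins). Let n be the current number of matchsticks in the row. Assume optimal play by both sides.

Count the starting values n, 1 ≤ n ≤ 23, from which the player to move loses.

6

Compute win/loss labels from the base case upward. A position with no move is W. Any other position is W if it can reach an L in one move, else L.
n=0: no move; the opponent has just taken the last matchstick and therefore loses → W
n=1: the only move is to 0(W), a W ⇒ L
n=2: can move to 1, which is L ⇒ W
n=3: can move to 1, which is L ⇒ W
n=4: can move to 1, which is L ⇒ W
n=5: moves to 4(W), 3(W), 2(W), 0(W); every one is W ⇒ L
n=6: can move to 5, which is L ⇒ W
n=7: can move to 5, which is L ⇒ W
n=8: can move to 5, which is L ⇒ W
n=9: moves to 8(W), 7(W), 6(W), 4(W); every one is W ⇒ L
n=10: can move to 9, which is L ⇒ W
n=11: can move to 9, which is L ⇒ W
n=12: can move to 9, which is L ⇒ W
n=13: moves to 12(W), 11(W), 10(W), 8(W); every one is W ⇒ L
n=14: can move to 13, which is L ⇒ W
n=15: can move to 13, which is L ⇒ W
n=16: can move to 13, which is L ⇒ W
n=17: moves to 16(W), 15(W), 14(W), 12(W); every one is W ⇒ L
n=18: can move to 17, which is L ⇒ W
n=19: can move to 17, which is L ⇒ W
n=20: can move to 17, which is L ⇒ W
n=21: moves to 20(W), 19(W), 18(W), 16(W); every one is W ⇒ L
n=22: can move to 21, which is L ⇒ W
n=23: can move to 21, which is L ⇒ W
L entries with 1 ≤ n ≤ 23 (the range starts at n=1): n = 1, 5, 9, 13, 17, 21; that makes 6.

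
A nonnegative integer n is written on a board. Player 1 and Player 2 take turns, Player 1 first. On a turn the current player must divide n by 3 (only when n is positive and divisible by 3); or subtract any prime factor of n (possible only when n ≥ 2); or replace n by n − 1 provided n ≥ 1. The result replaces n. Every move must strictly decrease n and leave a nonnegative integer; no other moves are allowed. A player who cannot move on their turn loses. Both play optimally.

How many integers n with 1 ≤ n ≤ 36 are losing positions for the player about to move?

Classify positions by backward induction: terminal positions (no move available) are L. From any other position, the mover wins iff some move reaches an L.
n=0: no move → L
n=1: →0(L), so W
n=2: →0(L), so W
n=3: →0(L), so W
n=4: →2(W), 3(W) — all W, so L
n=5: →0(L), so W
n=6: →4(L), so W
n=7: →0(L), so W
n=8: →6(W), 7(W) — all W, so L
n=9: →8(L), so W
n=10: →8(L), so W
n=11: →0(L), so W
n=12: →4(L), so W
n=13: →0(L), so W
n=14: →7(W), 12(W), 13(W) — all W, so L
n=15: →14(L), so W
n=16: →14(L), so W
n=17: →0(L), so W
n=18: →6(W), 15(W), 16(W), 17(W) — all W, so L
n=19: →0(L), so W
n=20: →18(L), so W
n=21: →14(L), so W
n=22: →11(W), 20(W), 21(W) — all W, so L
n=23: →0(L), so W
n=24: →8(L), so W
n=25: →20(W), 24(W) — all W, so L
n=26: →25(L), so W
n=27: →9(W), 24(W), 26(W) — all W, so L
n=28: →27(L), so W
n=29: →0(L), so W
n=30: →25(L), so W
n=31: →0(L), so W
n=32: →30(W), 31(W) — all W, so L
n=33: →22(L), so W
n=34: →32(L), so W
n=35: →28(W), 30(W), 34(W) — all W, so L
n=36: →35(L), so W
L entries with 1 ≤ n ≤ 36 (n=0 is outside the asked range and is not counted): n = 4, 8, 14, 18, 22, 25, 27, 32, 35; that makes 9.

9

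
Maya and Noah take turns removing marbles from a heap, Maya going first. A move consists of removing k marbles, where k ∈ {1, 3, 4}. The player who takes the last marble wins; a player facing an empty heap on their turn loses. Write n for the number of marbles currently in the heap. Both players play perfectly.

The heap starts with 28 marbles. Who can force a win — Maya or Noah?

Noah wins.

Compute win/loss labels from the base case upward. A position with no move is L. Any other position is W if it can reach an L in one move, else L.
n=0: no move → L
n=1: →0(L), so W
n=2: →1(W) only, which is W, so L
n=3: →2(L), so W
n=4: →0(L), so W
n=5: →2(L), so W
n=6: →2(L), so W
n=7: →6(W), 4(W), 3(W) — all W, so L
n=8: →7(L), so W
n=9: →8(W), 6(W), 5(W) — all W, so L
n=10: →9(L), so W
n=11: →7(L), so W
n=12: →9(L), so W
n=13: →9(L), so W
n=14: →13(W), 11(W), 10(W) — all W, so L
n=15: →14(L), so W
n=16: →15(W), 13(W), 12(W) — all W, so L
n=17: →16(L), so W
n=18: →14(L), so W
n=19: →16(L), so W
n=20: →16(L), so W
n=21: →20(W), 18(W), 17(W) — all W, so L
n=22: →21(L), so W
n=23: →22(W), 20(W), 19(W) — all W, so L
n=24: →23(L), so W
n=25: →21(L), so W
n=26: →23(L), so W
n=27: →23(L), so W
n=28: →27(W), 25(W), 24(W) — all W, so L
The starting position 28 is L: whatever Maya does, the opponent receives a W position.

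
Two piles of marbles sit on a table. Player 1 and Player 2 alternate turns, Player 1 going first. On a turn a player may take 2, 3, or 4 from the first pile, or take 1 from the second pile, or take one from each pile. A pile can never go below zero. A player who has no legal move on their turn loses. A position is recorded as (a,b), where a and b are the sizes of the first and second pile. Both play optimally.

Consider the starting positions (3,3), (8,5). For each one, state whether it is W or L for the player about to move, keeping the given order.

Build the W/L table. Terminal = L. A non-terminal position is W if it has a move to some L; otherwise it is L.
No move ever increases a pile, so every position that can arise here has a ≤ 8 and b ≤ 5; it is enough to label the cells with 0 ≤ a ≤ 8 and 0 ≤ b ≤ 5.
Every move lowers a or b (never raises either), so fill the grid row by row in increasing a, and left to right within a row: each cell's successors are then already labelled.
      b=0  b=1  b=2  b=3  b=4  b=5
a=0:    L    W    L    W    L    W
a=1:    L    W    L    W    L    W
a=2:    W    W    W    W    W    W
a=3:    W    L    W    L    W    L
a=4:    W    L    W    L    W    L
a=5:    W    W    W    W    W    W
a=6:    L    W    L    W    L    W
a=7:    L    W    L    W    L    W
a=8:    W    W    W    W    W    W
Cells with no legal move (terminal, hence L): (0,0), (1,0).
The remaining L cells, each justified by listing all of its moves:
(0,2): the only move is to (0,1)(W), a W ⇒ L
(0,4): the only move is to (0,3)(W), a W ⇒ L
(1,2): moves to (1,1)(W), (0,1)(W); every one is W ⇒ L
(1,4): moves to (1,3)(W), (0,3)(W); every one is W ⇒ L
(3,1): moves to (1,1)(W), (0,1)(W), (3,0)(W), (2,0)(W); every one is W ⇒ L
(3,3): moves to (1,3)(W), (0,3)(W), (3,2)(W), (2,2)(W); every one is W ⇒ L
(3,5): moves to (1,5)(W), (0,5)(W), (3,4)(W), (2,4)(W); every one is W ⇒ L
(4,1): moves to (2,1)(W), (1,1)(W), (0,1)(W), (4,0)(W), (3,0)(W); every one is W ⇒ L
(4,3): moves to (2,3)(W), (1,3)(W), (0,3)(W), (4,2)(W), (3,2)(W); every one is W ⇒ L
(4,5): moves to (2,5)(W), (1,5)(W), (0,5)(W), (4,4)(W), (3,4)(W); every one is W ⇒ L
(6,0): moves to (4,0)(W), (3,0)(W), (2,0)(W); every one is W ⇒ L
(6,2): moves to (4,2)(W), (3,2)(W), (2,2)(W), (6,1)(W), (5,1)(W); every one is W ⇒ L
(6,4): moves to (4,4)(W), (3,4)(W), (2,4)(W), (6,3)(W), (5,3)(W); every one is W ⇒ L
(7,0): moves to (5,0)(W), (4,0)(W), (3,0)(W); every one is W ⇒ L
(7,2): moves to (5,2)(W), (4,2)(W), (3,2)(W), (7,1)(W), (6,1)(W); every one is W ⇒ L
(7,4): moves to (5,4)(W), (4,4)(W), (3,4)(W), (7,3)(W), (6,3)(W); every one is W ⇒ L
Every other cell has at least one move into one of the L cells above, so it is W.
(3,3): one of the L cells justified above, so L
(8,5): the move to (4,5) reaches an L cell, so W

(3,3): L, (8,5): W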